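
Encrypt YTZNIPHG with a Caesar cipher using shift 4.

CXDRMTLK

Y(24): 24+4=28≡2 → C
T(19): 19+4=23 → X
Z(25): 25+4=29≡3 → D
N(13): 13+4=17 → R
I(8): 8+4=12 → M
P(15): 15+4=19 → T
H(7): 7+4=11 → L
G(6): 6+4=10 → K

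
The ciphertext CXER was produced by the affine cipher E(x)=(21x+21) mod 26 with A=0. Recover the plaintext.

JKTG

The inverse of 21 mod 26 is 5, since 21·5=105≡1. Apply D(y)=5·(y−21) mod 26:
C(2): 5·(2−21)=-95≡9 → J
X(23): 5·(23−21)=10 → K
E(4): 5·(4−21)=-85≡19 → T
R(17): 5·(17−21)=-20≡6 → G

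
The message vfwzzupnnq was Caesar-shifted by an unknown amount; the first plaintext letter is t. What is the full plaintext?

From the crib: v(21)−t(19)=2, so the shift is 2.
Subtract 2 from each ciphertext letter:
v(21): 21−2=19 → t
f(5): 5−2=3 → d
w(22): 22−2=20 → u
z(25): 25−2=23 → x
z(25): 25−2=23 → x
u(20): 20−2=18 → s
p(15): 15−2=13 → n
n(13): 13−2=11 → l
n(13): 13−2=11 → l
q(16): 16−2=14 → o

tduxxsnllo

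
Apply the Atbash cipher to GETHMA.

TVGSNZ

G(6) → T(19)
E(4) → V(21)
T(19) → G(6)
H(7) → S(18)
M(12) → N(13)
A(0) → Z(25)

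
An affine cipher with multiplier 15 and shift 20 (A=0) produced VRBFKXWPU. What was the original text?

HFXZIVORA

The inverse of 15 mod 26 is 7, since 15·7=105≡1. Apply D(y)=7·(y−20) mod 26:
V(21): 7·(21−20)=7 → H
R(17): 7·(17−20)=-21≡5 → F
B(1): 7·(1−20)=-133≡23 → X
F(5): 7·(5−20)=-105≡25 → Z
K(10): 7·(10−20)=-70≡8 → I
X(23): 7·(23−20)=21 → V
W(22): 7·(22−20)=14 → O
P(15): 7·(15−20)=-35≡17 → R
U(20): 7·(20−20)=0 → A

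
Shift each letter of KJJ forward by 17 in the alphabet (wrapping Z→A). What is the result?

K(10): 10+17=27≡1 → B
J(9): 9+17=26≡0 → A
J(9): 9+17=26≡0 → A

BAA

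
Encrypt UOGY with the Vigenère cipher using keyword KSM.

EGSI

Repeat the key across the message: KSMK
U(20)+K(10): 30≡4 → E
O(14)+S(18): 32≡6 → G
G(6)+M(12): 18 → S
Y(24)+K(10): 34≡8 → I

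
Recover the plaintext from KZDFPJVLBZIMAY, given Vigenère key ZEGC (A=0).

LVXDQFPJCVCKBU

Repeat the key across the ciphertext: ZEGCZEGCZEGCZE
K(10)−Z(25): -15≡11 → L
Z(25)−E(4): 21 → V
D(3)−G(6): -3≡23 → X
F(5)−C(2): 3 → D
P(15)−Z(25): -10≡16 → Q
J(9)−E(4): 5 → F
V(21)−G(6): 15 → P
L(11)−C(2): 9 → J
B(1)−Z(25): -24≡2 → C
Z(25)−E(4): 21 → V
I(8)−G(6): 2 → C
M(12)−C(2): 10 → K
A(0)−Z(25): -25≡1 → B
Y(24)−E(4): 20 → U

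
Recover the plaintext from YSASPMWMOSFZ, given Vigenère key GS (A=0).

SAUAJUQUIAZH

Repeat the key across the ciphertext: GSGSGSGSGSGS
Y(24)−G(6): 18 → S
S(18)−S(18): 0 → A
A(0)−G(6): -6≡20 → U
S(18)−S(18): 0 → A
P(15)−G(6): 9 → J
M(12)−S(18): -6≡20 → U
W(22)−G(6): 16 → Q
M(12)−S(18): -6≡20 → U
O(14)−G(6): 8 → I
S(18)−S(18): 0 → A
F(5)−G(6): -1≡25 → Z
Z(25)−S(18): 7 → H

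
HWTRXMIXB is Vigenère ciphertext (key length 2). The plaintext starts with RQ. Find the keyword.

Subtract each crib letter from the matching ciphertext letter (mod 26):
H(7)−R(17)=-10≡16 → Q
W(22)−Q(16)=6 → G

QG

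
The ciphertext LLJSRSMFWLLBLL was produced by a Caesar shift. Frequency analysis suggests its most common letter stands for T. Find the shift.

18

The most frequent ciphertext letter is L (appears 6 times).
L is position 11; T is position 19.
Shift = -8≡18.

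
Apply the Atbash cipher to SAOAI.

S(18) → H(7)
A(0) → Z(25)
O(14) → L(11)
A(0) → Z(25)
I(8) → R(17)

HZLZR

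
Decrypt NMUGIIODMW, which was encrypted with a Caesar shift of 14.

ZYGSUUAPYI

N(13): 13−14=-1≡25 → Z
M(12): 12−14=-2≡24 → Y
U(20): 20−14=6 → G
G(6): 6−14=-8≡18 → S
I(8): 8−14=-6≡20 → U
I(8): 8−14=-6≡20 → U
O(14): 14−14=0 → A
D(3): 3−14=-11≡15 → P
M(12): 12−14=-2≡24 → Y
W(22): 22−14=8 → I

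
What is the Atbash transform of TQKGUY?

GJPTFB

T(19) → G(6)
Q(16) → J(9)
K(10) → P(15)
G(6) → T(19)
U(20) → F(5)
Y(24) → B(1)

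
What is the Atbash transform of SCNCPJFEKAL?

HXMXKQUVPZO

S(18) → H(7)
C(2) → X(23)
N(13) → M(12)
C(2) → X(23)
P(15) → K(10)
J(9) → Q(16)
F(5) → U(20)
E(4) → V(21)
K(10) → P(15)
A(0) → Z(25)
L(11) → O(14)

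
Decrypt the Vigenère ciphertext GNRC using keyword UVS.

Repeat the key across the ciphertext: UVSU
G(6)−U(20): -14≡12 → M
N(13)−V(21): -8≡18 → S
R(17)−S(18): -1≡25 → Z
C(2)−U(20): -18≡8 → I

MSZI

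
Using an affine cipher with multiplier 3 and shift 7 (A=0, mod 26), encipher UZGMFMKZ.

U(20): 3·20+7=67≡15 → P
Z(25): 3·25+7=82≡4 → E
G(6): 3·6+7=25 → Z
M(12): 3·12+7=43≡17 → R
F(5): 3·5+7=22 → W
M(12): 3·12+7=43≡17 → R
K(10): 3·10+7=37≡11 → L
Z(25): 3·25+7=82≡4 → E

PEZRWRLE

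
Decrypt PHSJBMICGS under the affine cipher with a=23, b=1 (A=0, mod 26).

EYDGAFPRHD

The inverse of 23 mod 26 is 17, since 23·17=391≡1. Apply D(y)=17·(y−1) mod 26:
P(15): 17·(15−1)=238≡4 → E
H(7): 17·(7−1)=102≡24 → Y
S(18): 17·(18−1)=289≡3 → D
J(9): 17·(9−1)=136≡6 → G
B(1): 17·(1−1)=0 → A
M(12): 17·(12−1)=187≡5 → F
I(8): 17·(8−1)=119≡15 → P
C(2): 17·(2−1)=17 → R
G(6): 17·(6−1)=85≡7 → H
S(18): 17·(18−1)=289≡3 → D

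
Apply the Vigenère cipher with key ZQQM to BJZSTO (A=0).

AZPESE

Repeat the key across the message: ZQQMZQ
B(1)+Z(25): 26≡0 → A
J(9)+Q(16): 25 → Z
Z(25)+Q(16): 41≡15 → P
S(18)+M(12): 30≡4 → E
T(19)+Z(25): 44≡18 → S
O(14)+Q(16): 30≡4 → E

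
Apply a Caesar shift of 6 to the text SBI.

S(18): 18+6=24 → Y
B(1): 1+6=7 → H
I(8): 8+6=14 → O

YHO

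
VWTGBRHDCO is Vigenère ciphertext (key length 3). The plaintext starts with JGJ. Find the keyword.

Subtract each crib letter from the matching ciphertext letter (mod 26):
V(21)−J(9)=12 → M
W(22)−G(6)=16 → Q
T(19)−J(9)=10 → K

MQK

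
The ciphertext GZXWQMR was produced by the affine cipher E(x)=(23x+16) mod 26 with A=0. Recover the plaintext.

MXPYAKR

The inverse of 23 mod 26 is 17, since 23·17=391≡1. Apply D(y)=17·(y−16) mod 26:
G(6): 17·(6−16)=-170≡12 → M
Z(25): 17·(25−16)=153≡23 → X
X(23): 17·(23−16)=119≡15 → P
W(22): 17·(22−16)=102≡24 → Y
Q(16): 17·(16−16)=0 → A
M(12): 17·(12−16)=-68≡10 → K
R(17): 17·(17−16)=17 → R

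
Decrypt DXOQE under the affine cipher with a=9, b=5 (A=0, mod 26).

UCBHX

The inverse of 9 mod 26 is 3, since 9·3=27≡1. Apply D(y)=3·(y−5) mod 26:
D(3): 3·(3−5)=-6≡20 → U
X(23): 3·(23−5)=54≡2 → C
O(14): 3·(14−5)=27≡1 → B
Q(16): 3·(16−5)=33≡7 → H
E(4): 3·(4−5)=-3≡23 → X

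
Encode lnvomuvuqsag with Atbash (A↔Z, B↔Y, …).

omelnfefjhzt

l(11) → o(14)
n(13) → m(12)
v(21) → e(4)
o(14) → l(11)
m(12) → n(13)
u(20) → f(5)
v(21) → e(4)
u(20) → f(5)
q(16) → j(9)
s(18) → h(7)
a(0) → z(25)
g(6) → t(19)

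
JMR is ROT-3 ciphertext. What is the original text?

J(9): 9−3=6 → G
M(12): 12−3=9 → J
R(17): 17−3=14 → O

GJO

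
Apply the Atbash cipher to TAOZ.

T(19) → G(6)
A(0) → Z(25)
O(14) → L(11)
Z(25) → A(0)

GZLA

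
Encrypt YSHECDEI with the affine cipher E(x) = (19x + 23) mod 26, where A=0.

Y(24): 19·24+23=479≡11 → L
S(18): 19·18+23=365≡1 → B
H(7): 19·7+23=156≡0 → A
E(4): 19·4+23=99≡21 → V
C(2): 19·2+23=61≡9 → J
D(3): 19·3+23=80≡2 → C
E(4): 19·4+23=99≡21 → V
I(8): 19·8+23=175≡19 → T

LBAVJCVT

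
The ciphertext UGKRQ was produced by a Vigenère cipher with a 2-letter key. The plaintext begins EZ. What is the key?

QH

Subtract each crib letter from the matching ciphertext letter (mod 26):
U(20)−E(4)=16 → Q
G(6)−Z(25)=-19≡7 → H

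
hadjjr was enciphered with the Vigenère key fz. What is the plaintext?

Repeat the key across the ciphertext: fzfzfz
h(7)−f(5): 2 → c
a(0)−z(25): -25≡1 → b
d(3)−f(5): -2≡24 → y
j(9)−z(25): -16≡10 → k
j(9)−f(5): 4 → e
r(17)−z(25): -8≡18 → s

cbykes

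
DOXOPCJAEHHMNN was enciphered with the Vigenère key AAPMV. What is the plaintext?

DOICUCJLSMHMYB

Repeat the key across the ciphertext: AAPMVAAPMVAAPM
D(3)−A(0): 3 → D
O(14)−A(0): 14 → O
X(23)−P(15): 8 → I
O(14)−M(12): 2 → C
P(15)−V(21): -6≡20 → U
C(2)−A(0): 2 → C
J(9)−A(0): 9 → J
A(0)−P(15): -15≡11 → L
E(4)−M(12): -8≡18 → S
H(7)−V(21): -14≡12 → M
H(7)−A(0): 7 → H
M(12)−A(0): 12 → M
N(13)−P(15): -2≡24 → Y
N(13)−M(12): 1 → B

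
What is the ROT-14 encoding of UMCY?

U(20): 20+14=34≡8 → I
M(12): 12+14=26≡0 → A
C(2): 2+14=16 → Q
Y(24): 24+14=38≡12 → M

IAQM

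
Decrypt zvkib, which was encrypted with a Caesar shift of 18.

hdsqj

z(25): 25−18=7 → h
v(21): 21−18=3 → d
k(10): 10−18=-8≡18 → s
i(8): 8−18=-10≡16 → q
b(1): 1−18=-17≡9 → j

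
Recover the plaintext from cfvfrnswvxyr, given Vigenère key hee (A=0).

vbrynjlsrqun

Repeat the key across the ciphertext: heeheeheehee
c(2)−h(7): -5≡21 → v
f(5)−e(4): 1 → b
v(21)−e(4): 17 → r
f(5)−h(7): -2≡24 → y
r(17)−e(4): 13 → n
n(13)−e(4): 9 → j
s(18)−h(7): 11 → l
w(22)−e(4): 18 → s
v(21)−e(4): 17 → r
x(23)−h(7): 16 → q
y(24)−e(4): 20 → u
r(17)−e(4): 13 → n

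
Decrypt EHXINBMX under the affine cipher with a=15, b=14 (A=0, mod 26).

The inverse of 15 mod 26 is 7, since 15·7=105≡1. Apply D(y)=7·(y−14) mod 26:
E(4): 7·(4−14)=-70≡8 → I
H(7): 7·(7−14)=-49≡3 → D
X(23): 7·(23−14)=63≡11 → L
I(8): 7·(8−14)=-42≡10 → K
N(13): 7·(13−14)=-7≡19 → T
B(1): 7·(1−14)=-91≡13 → N
M(12): 7·(12−14)=-14≡12 → M
X(23): 7·(23−14)=63≡11 → L

IDLKTNML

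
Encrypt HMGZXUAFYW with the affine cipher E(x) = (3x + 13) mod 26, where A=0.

H(7): 3·7+13=34≡8 → I
M(12): 3·12+13=49≡23 → X
G(6): 3·6+13=31≡5 → F
Z(25): 3·25+13=88≡10 → K
X(23): 3·23+13=82≡4 → E
U(20): 3·20+13=73≡21 → V
A(0): 3·0+13=13 → N
F(5): 3·5+13=28≡2 → C
Y(24): 3·24+13=85≡7 → H
W(22): 3·22+13=79≡1 → B

IXFKEVNCHB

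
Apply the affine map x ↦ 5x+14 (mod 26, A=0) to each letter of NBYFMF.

N(13): 5·13+14=79≡1 → B
B(1): 5·1+14=19 → T
Y(24): 5·24+14=134≡4 → E
F(5): 5·5+14=39≡13 → N
M(12): 5·12+14=74≡22 → W
F(5): 5·5+14=39≡13 → N

BTENWN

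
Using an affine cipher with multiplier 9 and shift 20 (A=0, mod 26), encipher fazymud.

nulcysv

f(5): 9·5+20=65≡13 → n
a(0): 9·0+20=20 → u
z(25): 9·25+20=245≡11 → l
y(24): 9·24+20=236≡2 → c
m(12): 9·12+20=128≡24 → y
u(20): 9·20+20=200≡18 → s
d(3): 9·3+20=47≡21 → v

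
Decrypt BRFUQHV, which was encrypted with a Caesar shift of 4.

B(1): 1−4=-3≡23 → X
R(17): 17−4=13 → N
F(5): 5−4=1 → B
U(20): 20−4=16 → Q
Q(16): 16−4=12 → M
H(7): 7−4=3 → D
V(21): 21−4=17 → R

XNBQMDR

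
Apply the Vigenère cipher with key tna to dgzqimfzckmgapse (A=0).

Repeat the key across the message: tnatnatnatnatnat
d(3)+t(19): 22 → w
g(6)+n(13): 19 → t
z(25)+a(0): 25 → z
q(16)+t(19): 35≡9 → j
i(8)+n(13): 21 → v
m(12)+a(0): 12 → m
f(5)+t(19): 24 → y
z(25)+n(13): 38≡12 → m
c(2)+a(0): 2 → c
k(10)+t(19): 29≡3 → d
m(12)+n(13): 25 → z
g(6)+a(0): 6 → g
a(0)+t(19): 19 → t
p(15)+n(13): 28≡2 → c
s(18)+a(0): 18 → s
e(4)+t(19): 23 → x

wtzjvmymcdzgtcsx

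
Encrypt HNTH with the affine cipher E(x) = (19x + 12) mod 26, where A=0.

PZJP

H(7): 19·7+12=145≡15 → P
N(13): 19·13+12=259≡25 → Z
T(19): 19·19+12=373≡9 → J
H(7): 19·7+12=145≡15 → P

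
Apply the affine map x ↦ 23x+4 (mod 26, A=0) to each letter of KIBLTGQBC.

K(10): 23·10+4=234≡0 → A
I(8): 23·8+4=188≡6 → G
B(1): 23·1+4=27≡1 → B
L(11): 23·11+4=257≡23 → X
T(19): 23·19+4=441≡25 → Z
G(6): 23·6+4=142≡12 → M
Q(16): 23·16+4=372≡8 → I
B(1): 23·1+4=27≡1 → B
C(2): 23·2+4=50≡24 → Y

AGBXZMIBY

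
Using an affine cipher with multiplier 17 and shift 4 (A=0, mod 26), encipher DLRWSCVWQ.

DJHOYMXOQ

D(3): 17·3+4=55≡3 → D
L(11): 17·11+4=191≡9 → J
R(17): 17·17+4=293≡7 → H
W(22): 17·22+4=378≡14 → O
S(18): 17·18+4=310≡24 → Y
C(2): 17·2+4=38≡12 → M
V(21): 17·21+4=361≡23 → X
W(22): 17·22+4=378≡14 → O
Q(16): 17·16+4=276≡16 → Q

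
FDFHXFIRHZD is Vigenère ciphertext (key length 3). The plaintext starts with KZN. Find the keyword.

VES

Subtract each crib letter from the matching ciphertext letter (mod 26):
F(5)−K(10)=-5≡21 → V
D(3)−Z(25)=-22≡4 → E
F(5)−N(13)=-8≡18 → S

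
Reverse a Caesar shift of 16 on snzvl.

s(18): 18−16=2 → c
n(13): 13−16=-3≡23 → x
z(25): 25−16=9 → j
v(21): 21−16=5 → f
l(11): 11−16=-5≡21 → v

cxjfv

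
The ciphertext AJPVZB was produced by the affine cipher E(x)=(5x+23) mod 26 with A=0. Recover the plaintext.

The inverse of 5 mod 26 is 21, since 5·21=105≡1. Apply D(y)=21·(y−23) mod 26:
A(0): 21·(0−23)=-483≡11 → L
J(9): 21·(9−23)=-294≡18 → S
P(15): 21·(15−23)=-168≡14 → O
V(21): 21·(21−23)=-42≡10 → K
Z(25): 21·(25−23)=42≡16 → Q
B(1): 21·(1−23)=-462≡6 → G

LSOKQG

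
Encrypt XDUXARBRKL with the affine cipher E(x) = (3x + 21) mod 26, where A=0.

X(23): 3·23+21=90≡12 → M
D(3): 3·3+21=30≡4 → E
U(20): 3·20+21=81≡3 → D
X(23): 3·23+21=90≡12 → M
A(0): 3·0+21=21 → V
R(17): 3·17+21=72≡20 → U
B(1): 3·1+21=24 → Y
R(17): 3·17+21=72≡20 → U
K(10): 3·10+21=51≡25 → Z
L(11): 3·11+21=54≡2 → C

MEDMVUYUZC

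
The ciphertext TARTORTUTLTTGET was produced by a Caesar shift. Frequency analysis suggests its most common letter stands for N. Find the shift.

The most frequent ciphertext letter is T (appears 7 times).
T is position 19; N is position 13.
Shift = 6.

6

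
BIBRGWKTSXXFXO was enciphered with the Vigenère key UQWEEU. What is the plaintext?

Repeat the key across the ciphertext: UQWEEUUQWEEUUQ
B(1)−U(20): -19≡7 → H
I(8)−Q(16): -8≡18 → S
B(1)−W(22): -21≡5 → F
R(17)−E(4): 13 → N
G(6)−E(4): 2 → C
W(22)−U(20): 2 → C
K(10)−U(20): -10≡16 → Q
T(19)−Q(16): 3 → D
S(18)−W(22): -4≡22 → W
X(23)−E(4): 19 → T
X(23)−E(4): 19 → T
F(5)−U(20): -15≡11 → L
X(23)−U(20): 3 → D
O(14)−Q(16): -2≡24 → Y

HSFNCCQDWTTLDY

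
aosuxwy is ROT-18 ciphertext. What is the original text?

iwacfeg

a(0): 0−18=-18≡8 → i
o(14): 14−18=-4≡22 → w
s(18): 18−18=0 → a
u(20): 20−18=2 → c
x(23): 23−18=5 → f
w(22): 22−18=4 → e
y(24): 24−18=6 → g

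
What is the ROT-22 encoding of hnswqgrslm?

djosmcnohi

h(7): 7+22=29≡3 → d
n(13): 13+22=35≡9 → j
s(18): 18+22=40≡14 → o
w(22): 22+22=44≡18 → s
q(16): 16+22=38≡12 → m
g(6): 6+22=28≡2 → c
r(17): 17+22=39≡13 → n
s(18): 18+22=40≡14 → o
l(11): 11+22=33≡7 → h
m(12): 12+22=34≡8 → i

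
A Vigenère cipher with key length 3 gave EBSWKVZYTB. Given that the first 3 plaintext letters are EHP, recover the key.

AUD

Subtract each crib letter from the matching ciphertext letter (mod 26):
E(4)−E(4)=0 → A
B(1)−H(7)=-6≡20 → U
S(18)−P(15)=3 → D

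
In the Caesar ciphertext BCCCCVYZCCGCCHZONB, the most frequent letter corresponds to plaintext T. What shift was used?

9

The most frequent ciphertext letter is C (appears 8 times).
C is position 2; T is position 19.
Shift = -17≡9.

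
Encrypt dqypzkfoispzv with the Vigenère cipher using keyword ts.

wirhscygbkiro

Repeat the key across the message: tstststststst
d(3)+t(19): 22 → w
q(16)+s(18): 34≡8 → i
y(24)+t(19): 43≡17 → r
p(15)+s(18): 33≡7 → h
z(25)+t(19): 44≡18 → s
k(10)+s(18): 28≡2 → c
f(5)+t(19): 24 → y
o(14)+s(18): 32≡6 → g
i(8)+t(19): 27≡1 → b
s(18)+s(18): 36≡10 → k
p(15)+t(19): 34≡8 → i
z(25)+s(18): 43≡17 → r
v(21)+t(19): 40≡14 → o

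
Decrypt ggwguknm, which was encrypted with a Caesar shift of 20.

mmcmaqts

g(6): 6−20=-14≡12 → m
g(6): 6−20=-14≡12 → m
w(22): 22−20=2 → c
g(6): 6−20=-14≡12 → m
u(20): 20−20=0 → a
k(10): 10−20=-10≡16 → q
n(13): 13−20=-7≡19 → t
m(12): 12−20=-8≡18 → s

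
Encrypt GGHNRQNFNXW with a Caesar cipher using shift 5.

LLMSWVSKSCB

G(6): 6+5=11 → L
G(6): 6+5=11 → L
H(7): 7+5=12 → M
N(13): 13+5=18 → S
R(17): 17+5=22 → W
Q(16): 16+5=21 → V
N(13): 13+5=18 → S
F(5): 5+5=10 → K
N(13): 13+5=18 → S
X(23): 23+5=28≡2 → C
W(22): 22+5=27≡1 → B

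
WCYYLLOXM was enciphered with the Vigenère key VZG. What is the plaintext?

Repeat the key across the ciphertext: VZGVZGVZG
W(22)−V(21): 1 → B
C(2)−Z(25): -23≡3 → D
Y(24)−G(6): 18 → S
Y(24)−V(21): 3 → D
L(11)−Z(25): -14≡12 → M
L(11)−G(6): 5 → F
O(14)−V(21): -7≡19 → T
X(23)−Z(25): -2≡24 → Y
M(12)−G(6): 6 → G

BDSDMFTYG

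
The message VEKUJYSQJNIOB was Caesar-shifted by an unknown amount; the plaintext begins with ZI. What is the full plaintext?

From the crib: V(21)−Z(25)=-4≡22, so the shift is 22.
Subtract 22 from each ciphertext letter:
V(21): 21−22=-1≡25 → Z
E(4): 4−22=-18≡8 → I
K(10): 10−22=-12≡14 → O
U(20): 20−22=-2≡24 → Y
J(9): 9−22=-13≡13 → N
Y(24): 24−22=2 → C
S(18): 18−22=-4≡22 → W
Q(16): 16−22=-6≡20 → U
J(9): 9−22=-13≡13 → N
N(13): 13−22=-9≡17 → R
I(8): 8−22=-14≡12 → M
O(14): 14−22=-8≡18 → S
B(1): 1−22=-21≡5 → F

ZIOYNCWUNRMSF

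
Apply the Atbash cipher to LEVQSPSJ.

L(11) → O(14)
E(4) → V(21)
V(21) → E(4)
Q(16) → J(9)
S(18) → H(7)
P(15) → K(10)
S(18) → H(7)
J(9) → Q(16)

OVEJHKHQ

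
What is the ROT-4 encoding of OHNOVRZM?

SLRSZVDQ

O(14): 14+4=18 → S
H(7): 7+4=11 → L
N(13): 13+4=17 → R
O(14): 14+4=18 → S
V(21): 21+4=25 → Z
R(17): 17+4=21 → V
Z(25): 25+4=29≡3 → D
M(12): 12+4=16 → Q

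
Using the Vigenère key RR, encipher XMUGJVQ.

ODLXAMH

Repeat the key across the message: RRRRRRR
X(23)+R(17): 40≡14 → O
M(12)+R(17): 29≡3 → D
U(20)+R(17): 37≡11 → L
G(6)+R(17): 23 → X
J(9)+R(17): 26≡0 → A
V(21)+R(17): 38≡12 → M
Q(16)+R(17): 33≡7 → H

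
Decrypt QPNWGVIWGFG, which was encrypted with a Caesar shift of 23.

Q(16): 16−23=-7≡19 → T
P(15): 15−23=-8≡18 → S
N(13): 13−23=-10≡16 → Q
W(22): 22−23=-1≡25 → Z
G(6): 6−23=-17≡9 → J
V(21): 21−23=-2≡24 → Y
I(8): 8−23=-15≡11 → L
W(22): 22−23=-1≡25 → Z
G(6): 6−23=-17≡9 → J
F(5): 5−23=-18≡8 → I
G(6): 6−23=-17≡9 → J

TSQZJYLZJIJ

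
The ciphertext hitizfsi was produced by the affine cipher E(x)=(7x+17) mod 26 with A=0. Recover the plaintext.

gvevqcpv

The inverse of 7 mod 26 is 15, since 7·15=105≡1. Apply D(y)=15·(y−17) mod 26:
h(7): 15·(7−17)=-150≡6 → g
i(8): 15·(8−17)=-135≡21 → v
t(19): 15·(19−17)=30≡4 → e
i(8): 15·(8−17)=-135≡21 → v
z(25): 15·(25−17)=120≡16 → q
f(5): 15·(5−17)=-180≡2 → c
s(18): 15·(18−17)=15 → p
i(8): 15·(8−17)=-135≡21 → v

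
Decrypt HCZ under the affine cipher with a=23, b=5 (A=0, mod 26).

IBC

The inverse of 23 mod 26 is 17, since 23·17=391≡1. Apply D(y)=17·(y−5) mod 26:
H(7): 17·(7−5)=34≡8 → I
C(2): 17·(2−5)=-51≡1 → B
Z(25): 17·(25−5)=340≡2 → C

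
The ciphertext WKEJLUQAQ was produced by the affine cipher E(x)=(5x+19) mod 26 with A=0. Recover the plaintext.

LTXYOVPRP

The inverse of 5 mod 26 is 21, since 5·21=105≡1. Apply D(y)=21·(y−19) mod 26:
W(22): 21·(22−19)=63≡11 → L
K(10): 21·(10−19)=-189≡19 → T
E(4): 21·(4−19)=-315≡23 → X
J(9): 21·(9−19)=-210≡24 → Y
L(11): 21·(11−19)=-168≡14 → O
U(20): 21·(20−19)=21 → V
Q(16): 21·(16−19)=-63≡15 → P
A(0): 21·(0−19)=-399≡17 → R
Q(16): 21·(16−19)=-63≡15 → P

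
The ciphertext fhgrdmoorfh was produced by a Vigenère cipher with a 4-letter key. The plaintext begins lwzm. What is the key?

Subtract each crib letter from the matching ciphertext letter (mod 26):
f(5)−l(11)=-6≡20 → u
h(7)−w(22)=-15≡11 → l
g(6)−z(25)=-19≡7 → h
r(17)−m(12)=5 → f

ulhf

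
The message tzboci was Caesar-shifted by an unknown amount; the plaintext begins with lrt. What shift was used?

8

From the crib: t(19)−l(11)=8, so the shift is 8.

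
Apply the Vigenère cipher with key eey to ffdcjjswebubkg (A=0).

Repeat the key across the message: eeyeeyeeyeeyee
f(5)+e(4): 9 → j
f(5)+e(4): 9 → j
d(3)+y(24): 27≡1 → b
c(2)+e(4): 6 → g
j(9)+e(4): 13 → n
j(9)+y(24): 33≡7 → h
s(18)+e(4): 22 → w
w(22)+e(4): 26≡0 → a
e(4)+y(24): 28≡2 → c
b(1)+e(4): 5 → f
u(20)+e(4): 24 → y
b(1)+y(24): 25 → z
k(10)+e(4): 14 → o
g(6)+e(4): 10 → k

jjbgnhwacfyzok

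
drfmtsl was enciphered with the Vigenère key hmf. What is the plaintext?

wfafhne

Repeat the key across the ciphertext: hmfhmfh
d(3)−h(7): -4≡22 → w
r(17)−m(12): 5 → f
f(5)−f(5): 0 → a
m(12)−h(7): 5 → f
t(19)−m(12): 7 → h
s(18)−f(5): 13 → n
l(11)−h(7): 4 → e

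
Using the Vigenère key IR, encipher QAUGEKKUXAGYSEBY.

YRCXMBSLFROPAVJP

Repeat the key across the message: IRIRIRIRIRIRIRIR
Q(16)+I(8): 24 → Y
A(0)+R(17): 17 → R
U(20)+I(8): 28≡2 → C
G(6)+R(17): 23 → X
E(4)+I(8): 12 → M
K(10)+R(17): 27≡1 → B
K(10)+I(8): 18 → S
U(20)+R(17): 37≡11 → L
X(23)+I(8): 31≡5 → F
A(0)+R(17): 17 → R
G(6)+I(8): 14 → O
Y(24)+R(17): 41≡15 → P
S(18)+I(8): 26≡0 → A
E(4)+R(17): 21 → V
B(1)+I(8): 9 → J
Y(24)+R(17): 41≡15 → P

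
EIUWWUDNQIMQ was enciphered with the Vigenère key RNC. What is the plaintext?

NVSFJSMAORZO

Repeat the key across the ciphertext: RNCRNCRNCRNC
E(4)−R(17): -13≡13 → N
I(8)−N(13): -5≡21 → V
U(20)−C(2): 18 → S
W(22)−R(17): 5 → F
W(22)−N(13): 9 → J
U(20)−C(2): 18 → S
D(3)−R(17): -14≡12 → M
N(13)−N(13): 0 → A
Q(16)−C(2): 14 → O
I(8)−R(17): -9≡17 → R
M(12)−N(13): -1≡25 → Z
Q(16)−C(2): 14 → O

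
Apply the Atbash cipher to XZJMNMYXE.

X(23) → C(2)
Z(25) → A(0)
J(9) → Q(16)
M(12) → N(13)
N(13) → M(12)
M(12) → N(13)
Y(24) → B(1)
X(23) → C(2)
E(4) → V(21)

CAQNMNBCV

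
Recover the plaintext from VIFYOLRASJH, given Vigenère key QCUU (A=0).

Repeat the key across the ciphertext: QCUUQCUUQCU
V(21)−Q(16): 5 → F
I(8)−C(2): 6 → G
F(5)−U(20): -15≡11 → L
Y(24)−U(20): 4 → E
O(14)−Q(16): -2≡24 → Y
L(11)−C(2): 9 → J
R(17)−U(20): -3≡23 → X
A(0)−U(20): -20≡6 → G
S(18)−Q(16): 2 → C
J(9)−C(2): 7 → H
H(7)−U(20): -13≡13 → N

FGLEYJXGCHN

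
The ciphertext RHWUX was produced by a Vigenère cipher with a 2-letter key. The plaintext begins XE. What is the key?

UD

Subtract each crib letter from the matching ciphertext letter (mod 26):
R(17)−X(23)=-6≡20 → U
H(7)−E(4)=3 → D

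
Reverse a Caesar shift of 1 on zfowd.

z(25): 25−1=24 → y
f(5): 5−1=4 → e
o(14): 14−1=13 → n
w(22): 22−1=21 → v
d(3): 3−1=2 → c

yenvc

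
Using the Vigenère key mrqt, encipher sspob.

ejfhn

Repeat the key across the message: mrqtm
s(18)+m(12): 30≡4 → e
s(18)+r(17): 35≡9 → j
p(15)+q(16): 31≡5 → f
o(14)+t(19): 33≡7 → h
b(1)+m(12): 13 → n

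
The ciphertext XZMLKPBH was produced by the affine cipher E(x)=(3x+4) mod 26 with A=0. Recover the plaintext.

The inverse of 3 mod 26 is 9, since 3·9=27≡1. Apply D(y)=9·(y−4) mod 26:
X(23): 9·(23−4)=171≡15 → P
Z(25): 9·(25−4)=189≡7 → H
M(12): 9·(12−4)=72≡20 → U
L(11): 9·(11−4)=63≡11 → L
K(10): 9·(10−4)=54≡2 → C
P(15): 9·(15−4)=99≡21 → V
B(1): 9·(1−4)=-27≡25 → Z
H(7): 9·(7−4)=27≡1 → B

PHULCVZB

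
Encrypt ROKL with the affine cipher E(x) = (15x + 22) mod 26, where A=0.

RYQF

R(17): 15·17+22=277≡17 → R
O(14): 15·14+22=232≡24 → Y
K(10): 15·10+22=172≡16 → Q
L(11): 15·11+22=187≡5 → F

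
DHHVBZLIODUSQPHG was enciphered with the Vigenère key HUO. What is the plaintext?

Repeat the key across the ciphertext: HUOHUOHUOHUOHUOH
D(3)−H(7): -4≡22 → W
H(7)−U(20): -13≡13 → N
H(7)−O(14): -7≡19 → T
V(21)−H(7): 14 → O
B(1)−U(20): -19≡7 → H
Z(25)−O(14): 11 → L
L(11)−H(7): 4 → E
I(8)−U(20): -12≡14 → O
O(14)−O(14): 0 → A
D(3)−H(7): -4≡22 → W
U(20)−U(20): 0 → A
S(18)−O(14): 4 → E
Q(16)−H(7): 9 → J
P(15)−U(20): -5≡21 → V
H(7)−O(14): -7≡19 → T
G(6)−H(7): -1≡25 → Z

WNTOHLEOAWAEJVTZ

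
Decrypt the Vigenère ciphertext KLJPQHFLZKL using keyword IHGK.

Repeat the key across the ciphertext: IHGKIHGKIHG
K(10)−I(8): 2 → C
L(11)−H(7): 4 → E
J(9)−G(6): 3 → D
P(15)−K(10): 5 → F
Q(16)−I(8): 8 → I
H(7)−H(7): 0 → A
F(5)−G(6): -1≡25 → Z
L(11)−K(10): 1 → B
Z(25)−I(8): 17 → R
K(10)−H(7): 3 → D
L(11)−G(6): 5 → F

CEDFIAZBRDF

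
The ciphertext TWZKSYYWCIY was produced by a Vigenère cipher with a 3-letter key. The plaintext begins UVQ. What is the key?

Subtract each crib letter from the matching ciphertext letter (mod 26):
T(19)−U(20)=-1≡25 → Z
W(22)−V(21)=1 → B
Z(25)−Q(16)=9 → J

ZBJ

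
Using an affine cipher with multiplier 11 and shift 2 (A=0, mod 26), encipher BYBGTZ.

NGNQDR

B(1): 11·1+2=13 → N
Y(24): 11·24+2=266≡6 → G
B(1): 11·1+2=13 → N
G(6): 11·6+2=68≡16 → Q
T(19): 11·19+2=211≡3 → D
Z(25): 11·25+2=277≡17 → R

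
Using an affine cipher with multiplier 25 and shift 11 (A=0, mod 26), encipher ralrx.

ulauo

r(17): 25·17+11=436≡20 → u
a(0): 25·0+11=11 → l
l(11): 25·11+11=286≡0 → a
r(17): 25·17+11=436≡20 → u
x(23): 25·23+11=586≡14 → o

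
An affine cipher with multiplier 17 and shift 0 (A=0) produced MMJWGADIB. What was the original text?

QQZMIARCX

The inverse of 17 mod 26 is 23, since 17·23=391≡1. Apply D(y)=23·(y−0) mod 26:
M(12): 23·(12−0)=276≡16 → Q
M(12): 23·(12−0)=276≡16 → Q
J(9): 23·(9−0)=207≡25 → Z
W(22): 23·(22−0)=506≡12 → M
G(6): 23·(6−0)=138≡8 → I
A(0): 23·(0−0)=0 → A
D(3): 23·(3−0)=69≡17 → R
I(8): 23·(8−0)=184≡2 → C
B(1): 23·(1−0)=23 → X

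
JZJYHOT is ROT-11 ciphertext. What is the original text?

J(9): 9−11=-2≡24 → Y
Z(25): 25−11=14 → O
J(9): 9−11=-2≡24 → Y
Y(24): 24−11=13 → N
H(7): 7−11=-4≡22 → W
O(14): 14−11=3 → D
T(19): 19−11=8 → I

YOYNWDI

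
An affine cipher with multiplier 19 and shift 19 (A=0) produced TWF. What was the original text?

The inverse of 19 mod 26 is 11, since 19·11=209≡1. Apply D(y)=11·(y−19) mod 26:
T(19): 11·(19−19)=0 → A
W(22): 11·(22−19)=33≡7 → H
F(5): 11·(5−19)=-154≡2 → C

AHC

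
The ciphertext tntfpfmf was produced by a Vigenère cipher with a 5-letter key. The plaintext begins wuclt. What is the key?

Subtract each crib letter from the matching ciphertext letter (mod 26):
t(19)−w(22)=-3≡23 → x
n(13)−u(20)=-7≡19 → t
t(19)−c(2)=17 → r
f(5)−l(11)=-6≡20 → u
p(15)−t(19)=-4≡22 → w

xtruw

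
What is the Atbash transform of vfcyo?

euxbl

v(21) → e(4)
f(5) → u(20)
c(2) → x(23)
y(24) → b(1)
o(14) → l(11)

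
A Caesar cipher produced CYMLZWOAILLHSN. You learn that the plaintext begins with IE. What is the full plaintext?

IESRFCUGORRNYT

From the crib: C(2)−I(8)=-6≡20, so the shift is 20.
Subtract 20 from each ciphertext letter:
C(2): 2−20=-18≡8 → I
Y(24): 24−20=4 → E
M(12): 12−20=-8≡18 → S
L(11): 11−20=-9≡17 → R
Z(25): 25−20=5 → F
W(22): 22−20=2 → C
O(14): 14−20=-6≡20 → U
A(0): 0−20=-20≡6 → G
I(8): 8−20=-12≡14 → O
L(11): 11−20=-9≡17 → R
L(11): 11−20=-9≡17 → R
H(7): 7−20=-13≡13 → N
S(18): 18−20=-2≡24 → Y
N(13): 13−20=-7≡19 → T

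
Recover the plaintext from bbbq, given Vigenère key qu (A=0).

lhlw

Repeat the key across the ciphertext: ququ
b(1)−q(16): -15≡11 → l
b(1)−u(20): -19≡7 → h
b(1)−q(16): -15≡11 → l
q(16)−u(20): -4≡22 → w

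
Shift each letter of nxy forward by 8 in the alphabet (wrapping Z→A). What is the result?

vfg

n(13): 13+8=21 → v
x(23): 23+8=31≡5 → f
y(24): 24+8=32≡6 → g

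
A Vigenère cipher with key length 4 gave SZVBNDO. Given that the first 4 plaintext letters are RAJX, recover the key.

Subtract each crib letter from the matching ciphertext letter (mod 26):
S(18)−R(17)=1 → B
Z(25)−A(0)=25 → Z
V(21)−J(9)=12 → M
B(1)−X(23)=-22≡4 → E

BZME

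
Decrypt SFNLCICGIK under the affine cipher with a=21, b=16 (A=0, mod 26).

KXLBIMICMW

The inverse of 21 mod 26 is 5, since 21·5=105≡1. Apply D(y)=5·(y−16) mod 26:
S(18): 5·(18−16)=10 → K
F(5): 5·(5−16)=-55≡23 → X
N(13): 5·(13−16)=-15≡11 → L
L(11): 5·(11−16)=-25≡1 → B
C(2): 5·(2−16)=-70≡8 → I
I(8): 5·(8−16)=-40≡12 → M
C(2): 5·(2−16)=-70≡8 → I
G(6): 5·(6−16)=-50≡2 → C
I(8): 5·(8−16)=-40≡12 → M
K(10): 5·(10−16)=-30≡22 → W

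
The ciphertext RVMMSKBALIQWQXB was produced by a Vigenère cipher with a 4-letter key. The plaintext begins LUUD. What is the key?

GBSJ

Subtract each crib letter from the matching ciphertext letter (mod 26):
R(17)−L(11)=6 → G
V(21)−U(20)=1 → B
M(12)−U(20)=-8≡18 → S
M(12)−D(3)=9 → J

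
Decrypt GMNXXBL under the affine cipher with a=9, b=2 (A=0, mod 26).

MEHLLXB

The inverse of 9 mod 26 is 3, since 9·3=27≡1. Apply D(y)=3·(y−2) mod 26:
G(6): 3·(6−2)=12 → M
M(12): 3·(12−2)=30≡4 → E
N(13): 3·(13−2)=33≡7 → H
X(23): 3·(23−2)=63≡11 → L
X(23): 3·(23−2)=63≡11 → L
B(1): 3·(1−2)=-3≡23 → X
L(11): 3·(11−2)=27≡1 → B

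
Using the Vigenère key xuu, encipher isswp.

Repeat the key across the message: xuuxu
i(8)+x(23): 31≡5 → f
s(18)+u(20): 38≡12 → m
s(18)+u(20): 38≡12 → m
w(22)+x(23): 45≡19 → t
p(15)+u(20): 35≡9 → j

fmmtj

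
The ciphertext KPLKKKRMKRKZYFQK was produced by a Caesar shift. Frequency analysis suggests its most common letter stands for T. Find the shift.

The most frequent ciphertext letter is K (appears 7 times).
K is position 10; T is position 19.
Shift = -9≡17.

17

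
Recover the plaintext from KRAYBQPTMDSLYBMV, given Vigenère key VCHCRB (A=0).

PPTWKPURFBBKDZFT

Repeat the key across the ciphertext: VCHCRBVCHCRBVCHC
K(10)−V(21): -11≡15 → P
R(17)−C(2): 15 → P
A(0)−H(7): -7≡19 → T
Y(24)−C(2): 22 → W
B(1)−R(17): -16≡10 → K
Q(16)−B(1): 15 → P
P(15)−V(21): -6≡20 → U
T(19)−C(2): 17 → R
M(12)−H(7): 5 → F
D(3)−C(2): 1 → B
S(18)−R(17): 1 → B
L(11)−B(1): 10 → K
Y(24)−V(21): 3 → D
B(1)−C(2): -1≡25 → Z
M(12)−H(7): 5 → F
V(21)−C(2): 19 → T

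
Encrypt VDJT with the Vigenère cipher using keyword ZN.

UQIG

Repeat the key across the message: ZNZN
V(21)+Z(25): 46≡20 → U
D(3)+N(13): 16 → Q
J(9)+Z(25): 34≡8 → I
T(19)+N(13): 32≡6 → G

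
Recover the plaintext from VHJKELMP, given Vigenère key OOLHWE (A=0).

HTYDIHYB

Repeat the key across the ciphertext: OOLHWEOO
V(21)−O(14): 7 → H
H(7)−O(14): -7≡19 → T
J(9)−L(11): -2≡24 → Y
K(10)−H(7): 3 → D
E(4)−W(22): -18≡8 → I
L(11)−E(4): 7 → H
M(12)−O(14): -2≡24 → Y
P(15)−O(14): 1 → B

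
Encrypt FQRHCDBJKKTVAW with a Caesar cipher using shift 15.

F(5): 5+15=20 → U
Q(16): 16+15=31≡5 → F
R(17): 17+15=32≡6 → G
H(7): 7+15=22 → W
C(2): 2+15=17 → R
D(3): 3+15=18 → S
B(1): 1+15=16 → Q
J(9): 9+15=24 → Y
K(10): 10+15=25 → Z
K(10): 10+15=25 → Z
T(19): 19+15=34≡8 → I
V(21): 21+15=36≡10 → K
A(0): 0+15=15 → P
W(22): 22+15=37≡11 → L

UFGWRSQYZZIKPL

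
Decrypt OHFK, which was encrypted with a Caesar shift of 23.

RKIN

O(14): 14−23=-9≡17 → R
H(7): 7−23=-16≡10 → K
F(5): 5−23=-18≡8 → I
K(10): 10−23=-13≡13 → N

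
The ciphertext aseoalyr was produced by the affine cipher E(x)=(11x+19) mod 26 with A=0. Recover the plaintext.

The inverse of 11 mod 26 is 19, since 11·19=209≡1. Apply D(y)=19·(y−19) mod 26:
a(0): 19·(0−19)=-361≡3 → d
s(18): 19·(18−19)=-19≡7 → h
e(4): 19·(4−19)=-285≡1 → b
o(14): 19·(14−19)=-95≡9 → j
a(0): 19·(0−19)=-361≡3 → d
l(11): 19·(11−19)=-152≡4 → e
y(24): 19·(24−19)=95≡17 → r
r(17): 19·(17−19)=-38≡14 → o

dhbjdero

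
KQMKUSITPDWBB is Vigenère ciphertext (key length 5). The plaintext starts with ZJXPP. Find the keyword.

LHPVF

Subtract each crib letter from the matching ciphertext letter (mod 26):
K(10)−Z(25)=-15≡11 → L
Q(16)−J(9)=7 → H
M(12)−X(23)=-11≡15 → P
K(10)−P(15)=-5≡21 → V
U(20)−P(15)=5 → F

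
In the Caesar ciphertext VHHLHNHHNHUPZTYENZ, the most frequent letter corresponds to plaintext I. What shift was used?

25

The most frequent ciphertext letter is H (appears 6 times).
H is position 7; I is position 8.
Shift = -1≡25.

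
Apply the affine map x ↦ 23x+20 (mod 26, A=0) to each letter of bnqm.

b(1): 23·1+20=43≡17 → r
n(13): 23·13+20=319≡7 → h
q(16): 23·16+20=388≡24 → y
m(12): 23·12+20=296≡10 → k

rhyk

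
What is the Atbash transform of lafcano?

ozuxzml

l(11) → o(14)
a(0) → z(25)
f(5) → u(20)
c(2) → x(23)
a(0) → z(25)
n(13) → m(12)
o(14) → l(11)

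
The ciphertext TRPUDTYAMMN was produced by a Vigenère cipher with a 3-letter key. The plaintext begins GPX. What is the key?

Subtract each crib letter from the matching ciphertext letter (mod 26):
T(19)−G(6)=13 → N
R(17)−P(15)=2 → C
P(15)−X(23)=-8≡18 → S

NCS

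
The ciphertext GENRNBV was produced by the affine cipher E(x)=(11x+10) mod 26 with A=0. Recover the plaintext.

CQFDFLB

The inverse of 11 mod 26 is 19, since 11·19=209≡1. Apply D(y)=19·(y−10) mod 26:
G(6): 19·(6−10)=-76≡2 → C
E(4): 19·(4−10)=-114≡16 → Q
N(13): 19·(13−10)=57≡5 → F
R(17): 19·(17−10)=133≡3 → D
N(13): 19·(13−10)=57≡5 → F
B(1): 19·(1−10)=-171≡11 → L
V(21): 19·(21−10)=209≡1 → B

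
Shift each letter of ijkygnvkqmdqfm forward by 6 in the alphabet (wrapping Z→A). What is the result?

opqemtbqwsjwls

i(8): 8+6=14 → o
j(9): 9+6=15 → p
k(10): 10+6=16 → q
y(24): 24+6=30≡4 → e
g(6): 6+6=12 → m
n(13): 13+6=19 → t
v(21): 21+6=27≡1 → b
k(10): 10+6=16 → q
q(16): 16+6=22 → w
m(12): 12+6=18 → s
d(3): 3+6=9 → j
q(16): 16+6=22 → w
f(5): 5+6=11 → l
m(12): 12+6=18 → s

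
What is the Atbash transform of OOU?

O(14) → L(11)
O(14) → L(11)
U(20) → F(5)

LLF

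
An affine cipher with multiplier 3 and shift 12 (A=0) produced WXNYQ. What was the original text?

The inverse of 3 mod 26 is 9, since 3·9=27≡1. Apply D(y)=9·(y−12) mod 26:
W(22): 9·(22−12)=90≡12 → M
X(23): 9·(23−12)=99≡21 → V
N(13): 9·(13−12)=9 → J
Y(24): 9·(24−12)=108≡4 → E
Q(16): 9·(16−12)=36≡10 → K

MVJEK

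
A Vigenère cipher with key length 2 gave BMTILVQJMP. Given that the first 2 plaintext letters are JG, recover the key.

SG

Subtract each crib letter from the matching ciphertext letter (mod 26):
B(1)−J(9)=-8≡18 → S
M(12)−G(6)=6 → G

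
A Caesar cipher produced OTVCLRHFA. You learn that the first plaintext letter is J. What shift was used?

5

From the crib: O(14)−J(9)=5, so the shift is 5.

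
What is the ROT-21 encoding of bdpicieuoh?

b(1): 1+21=22 → w
d(3): 3+21=24 → y
p(15): 15+21=36≡10 → k
i(8): 8+21=29≡3 → d
c(2): 2+21=23 → x
i(8): 8+21=29≡3 → d
e(4): 4+21=25 → z
u(20): 20+21=41≡15 → p
o(14): 14+21=35≡9 → j
h(7): 7+21=28≡2 → c

wykdxdzpjc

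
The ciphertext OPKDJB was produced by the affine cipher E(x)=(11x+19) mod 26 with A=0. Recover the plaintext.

JCLISW

The inverse of 11 mod 26 is 19, since 11·19=209≡1. Apply D(y)=19·(y−19) mod 26:
O(14): 19·(14−19)=-95≡9 → J
P(15): 19·(15−19)=-76≡2 → C
K(10): 19·(10−19)=-171≡11 → L
D(3): 19·(3−19)=-304≡8 → I
J(9): 19·(9−19)=-190≡18 → S
B(1): 19·(1−19)=-342≡22 → W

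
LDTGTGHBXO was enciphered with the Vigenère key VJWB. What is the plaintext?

Repeat the key across the ciphertext: VJWBVJWBVJ
L(11)−V(21): -10≡16 → Q
D(3)−J(9): -6≡20 → U
T(19)−W(22): -3≡23 → X
G(6)−B(1): 5 → F
T(19)−V(21): -2≡24 → Y
G(6)−J(9): -3≡23 → X
H(7)−W(22): -15≡11 → L
B(1)−B(1): 0 → A
X(23)−V(21): 2 → C
O(14)−J(9): 5 → F

QUXFYXLACF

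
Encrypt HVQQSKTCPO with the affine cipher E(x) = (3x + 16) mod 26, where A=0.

LBMMSUVWJG

H(7): 3·7+16=37≡11 → L
V(21): 3·21+16=79≡1 → B
Q(16): 3·16+16=64≡12 → M
Q(16): 3·16+16=64≡12 → M
S(18): 3·18+16=70≡18 → S
K(10): 3·10+16=46≡20 → U
T(19): 3·19+16=73≡21 → V
C(2): 3·2+16=22 → W
P(15): 3·15+16=61≡9 → J
O(14): 3·14+16=58≡6 → G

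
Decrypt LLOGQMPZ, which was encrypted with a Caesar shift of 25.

MMPHRNQA

L(11): 11−25=-14≡12 → M
L(11): 11−25=-14≡12 → M
O(14): 14−25=-11≡15 → P
G(6): 6−25=-19≡7 → H
Q(16): 16−25=-9≡17 → R
M(12): 12−25=-13≡13 → N
P(15): 15−25=-10≡16 → Q
Z(25): 25−25=0 → A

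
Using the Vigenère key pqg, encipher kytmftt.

zozbvzi

Repeat the key across the message: pqgpqgp
k(10)+p(15): 25 → z
y(24)+q(16): 40≡14 → o
t(19)+g(6): 25 → z
m(12)+p(15): 27≡1 → b
f(5)+q(16): 21 → v
t(19)+g(6): 25 → z
t(19)+p(15): 34≡8 → i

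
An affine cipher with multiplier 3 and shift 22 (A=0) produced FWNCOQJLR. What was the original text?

DAXCGYNFH

The inverse of 3 mod 26 is 9, since 3·9=27≡1. Apply D(y)=9·(y−22) mod 26:
F(5): 9·(5−22)=-153≡3 → D
W(22): 9·(22−22)=0 → A
N(13): 9·(13−22)=-81≡23 → X
C(2): 9·(2−22)=-180≡2 → C
O(14): 9·(14−22)=-72≡6 → G
Q(16): 9·(16−22)=-54≡24 → Y
J(9): 9·(9−22)=-117≡13 → N
L(11): 9·(11−22)=-99≡5 → F
R(17): 9·(17−22)=-45≡7 → H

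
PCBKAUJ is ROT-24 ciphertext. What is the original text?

REDMCWL

P(15): 15−24=-9≡17 → R
C(2): 2−24=-22≡4 → E
B(1): 1−24=-23≡3 → D
K(10): 10−24=-14≡12 → M
A(0): 0−24=-24≡2 → C
U(20): 20−24=-4≡22 → W
J(9): 9−24=-15≡11 → L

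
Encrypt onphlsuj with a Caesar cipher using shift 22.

o(14): 14+22=36≡10 → k
n(13): 13+22=35≡9 → j
p(15): 15+22=37≡11 → l
h(7): 7+22=29≡3 → d
l(11): 11+22=33≡7 → h
s(18): 18+22=40≡14 → o
u(20): 20+22=42≡16 → q
j(9): 9+22=31≡5 → f

kjldhoqf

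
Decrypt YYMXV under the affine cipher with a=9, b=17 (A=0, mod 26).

The inverse of 9 mod 26 is 3, since 9·3=27≡1. Apply D(y)=3·(y−17) mod 26:
Y(24): 3·(24−17)=21 → V
Y(24): 3·(24−17)=21 → V
M(12): 3·(12−17)=-15≡11 → L
X(23): 3·(23−17)=18 → S
V(21): 3·(21−17)=12 → M

VVLSM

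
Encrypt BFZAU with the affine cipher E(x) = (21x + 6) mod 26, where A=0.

BHLGK

B(1): 21·1+6=27≡1 → B
F(5): 21·5+6=111≡7 → H
Z(25): 21·25+6=531≡11 → L
A(0): 21·0+6=6 → G
U(20): 21·20+6=426≡10 → K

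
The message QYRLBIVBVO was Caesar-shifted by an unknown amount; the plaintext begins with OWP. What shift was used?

2

From the crib: Q(16)−O(14)=2, so the shift is 2.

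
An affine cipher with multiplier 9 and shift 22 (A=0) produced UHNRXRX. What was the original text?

UHZLDLD

The inverse of 9 mod 26 is 3, since 9·3=27≡1. Apply D(y)=3·(y−22) mod 26:
U(20): 3·(20−22)=-6≡20 → U
H(7): 3·(7−22)=-45≡7 → H
N(13): 3·(13−22)=-27≡25 → Z
R(17): 3·(17−22)=-15≡11 → L
X(23): 3·(23−22)=3 → D
R(17): 3·(17−22)=-15≡11 → L
X(23): 3·(23−22)=3 → D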